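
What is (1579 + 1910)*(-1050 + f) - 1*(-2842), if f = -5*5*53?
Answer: -8283533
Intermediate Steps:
f = -1325 (f = -25*53 = -1325)
(1579 + 1910)*(-1050 + f) - 1*(-2842) = (1579 + 1910)*(-1050 - 1325) - 1*(-2842) = 3489*(-2375) + 2842 = -8286375 + 2842 = -8283533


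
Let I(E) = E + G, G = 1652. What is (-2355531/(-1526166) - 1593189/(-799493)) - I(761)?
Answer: -57645667592587/23924686938 ≈ -2409.5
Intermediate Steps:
I(E) = 1652 + E (I(E) = E + 1652 = 1652 + E)
(-2355531/(-1526166) - 1593189/(-799493)) - I(761) = (-2355531/(-1526166) - 1593189/(-799493)) - (1652 + 761) = (-2355531*(-1/1526166) - 1593189*(-1/799493)) - 1*2413 = (785177/508722 + 93717/47029) - 2413 = 84601988807/23924686938 - 2413 = -57645667592587/23924686938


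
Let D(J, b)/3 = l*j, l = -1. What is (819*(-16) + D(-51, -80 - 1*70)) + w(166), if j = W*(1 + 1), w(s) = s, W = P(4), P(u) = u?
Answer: -12962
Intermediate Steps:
W = 4
j = 8 (j = 4*(1 + 1) = 4*2 = 8)
D(J, b) = -24 (D(J, b) = 3*(-1*8) = 3*(-8) = -24)
(819*(-16) + D(-51, -80 - 1*70)) + w(166) = (819*(-16) - 24) + 166 = (-13104 - 24) + 166 = -13128 + 166 = -12962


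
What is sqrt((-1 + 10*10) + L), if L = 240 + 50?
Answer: sqrt(389) ≈ 19.723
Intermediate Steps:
L = 290
sqrt((-1 + 10*10) + L) = sqrt((-1 + 10*10) + 290) = sqrt((-1 + 100) + 290) = sqrt(99 + 290) = sqrt(389)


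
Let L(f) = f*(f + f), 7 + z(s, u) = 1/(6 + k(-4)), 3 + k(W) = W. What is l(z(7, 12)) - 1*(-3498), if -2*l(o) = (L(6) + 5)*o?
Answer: 3806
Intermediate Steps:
k(W) = -3 + W
z(s, u) = -8 (z(s, u) = -7 + 1/(6 + (-3 - 4)) = -7 + 1/(6 - 7) = -7 + 1/(-1) = -7 - 1 = -8)
L(f) = 2*f² (L(f) = f*(2*f) = 2*f²)
l(o) = -77*o/2 (l(o) = -(2*6² + 5)*o/2 = -(2*36 + 5)*o/2 = -(72 + 5)*o/2 = -77*o/2)
l(z(7, 12)) - 1*(-3498) = -77/2*(-8) - 1*(-3498) = 308 + 3498 = 3806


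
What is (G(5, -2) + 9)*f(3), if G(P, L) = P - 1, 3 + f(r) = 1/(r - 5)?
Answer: -91/2 ≈ -45.500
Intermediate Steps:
f(r) = -3 + 1/(-5 + r) (f(r) = -3 + 1/(r - 5) = -3 + 1/(-5 + r))
G(P, L) = -1 + P
(G(5, -2) + 9)*f(3) = ((-1 + 5) + 9)*((16 - 3*3)/(-5 + 3)) = (4 + 9)*((16 - 9)/(-2)) = 13*(-½*7) = 13*(-7/2) = -91/2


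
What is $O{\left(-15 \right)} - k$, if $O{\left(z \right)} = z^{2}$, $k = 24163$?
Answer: $-23938$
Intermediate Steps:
$O{\left(-15 \right)} - k = \left(-15\right)^{2} - 24163 = 225 - 24163 = -23938$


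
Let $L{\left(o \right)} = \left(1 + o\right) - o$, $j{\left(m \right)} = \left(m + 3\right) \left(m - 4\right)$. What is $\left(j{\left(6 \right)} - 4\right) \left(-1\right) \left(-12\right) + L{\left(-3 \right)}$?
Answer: $169$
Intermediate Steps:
$j{\left(m \right)} = \left(-4 + m\right) \left(3 + m\right)$ ($j{\left(m \right)} = \left(3 + m\right) \left(-4 + m\right) = \left(-4 + m\right) \left(3 + m\right)$)
$L{\left(o \right)} = 1$
$\left(j{\left(6 \right)} - 4\right) \left(-1\right) \left(-12\right) + L{\left(-3 \right)} = \left(\left(-12 + 6^{2} - 6\right) - 4\right) \left(-1\right) \left(-12\right) + 1 = \left(\left(-12 + 36 - 6\right) - 4\right) \left(-1\right) \left(-12\right) + 1 = \left(18 - 4\right) \left(-1\right) \left(-12\right) + 1 = 14 \left(-1\right) \left(-12\right) + 1 = \left(-14\right) \left(-12\right) + 1 = 168 + 1 = 169$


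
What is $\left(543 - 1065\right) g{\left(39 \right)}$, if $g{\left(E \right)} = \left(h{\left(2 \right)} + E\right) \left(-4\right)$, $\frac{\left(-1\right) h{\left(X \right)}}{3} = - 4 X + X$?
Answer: $119016$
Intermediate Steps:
$h{\left(X \right)} = 9 X$ ($h{\left(X \right)} = - 3 \left(- 4 X + X\right) = - 3 \left(- 3 X\right) = 9 X$)
$g{\left(E \right)} = -72 - 4 E$ ($g{\left(E \right)} = \left(9 \cdot 2 + E\right) \left(-4\right) = \left(18 + E\right) \left(-4\right) = -72 - 4 E$)
$\left(543 - 1065\right) g{\left(39 \right)} = \left(543 - 1065\right) \left(-72 - 156\right) = - 522 \left(-72 - 156\right) = \left(-522\right) \left(-228\right) = 119016$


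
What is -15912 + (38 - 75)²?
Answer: -14543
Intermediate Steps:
-15912 + (38 - 75)² = -15912 + (-37)² = -15912 + 1369 = -14543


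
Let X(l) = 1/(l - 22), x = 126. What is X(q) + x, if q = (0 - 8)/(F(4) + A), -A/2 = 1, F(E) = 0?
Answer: 2267/18 ≈ 125.94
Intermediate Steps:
A = -2 (A = -2*1 = -2)
q = 4 (q = (0 - 8)/(0 - 2) = -8/(-2) = -8*(-½) = 4)
X(l) = 1/(-22 + l)
X(q) + x = 1/(-22 + 4) + 126 = 1/(-18) + 126 = -1/18 + 126 = 2267/18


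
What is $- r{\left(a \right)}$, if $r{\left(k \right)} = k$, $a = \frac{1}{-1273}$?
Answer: $\frac{1}{1273} \approx 0.00078555$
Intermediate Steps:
$a = - \frac{1}{1273} \approx -0.00078555$
$- r{\left(a \right)} = \left(-1\right) \left(- \frac{1}{1273}\right) = \frac{1}{1273}$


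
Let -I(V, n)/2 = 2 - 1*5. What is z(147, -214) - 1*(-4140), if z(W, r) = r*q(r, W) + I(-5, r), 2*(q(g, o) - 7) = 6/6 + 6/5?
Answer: 12063/5 ≈ 2412.6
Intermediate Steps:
I(V, n) = 6 (I(V, n) = -2*(2 - 1*5) = -2*(2 - 5) = -2*(-3) = 6)
q(g, o) = 81/10 (q(g, o) = 7 + (6/6 + 6/5)/2 = 7 + (6*(1/6) + 6*(1/5))/2 = 7 + (1 + 6/5)/2 = 7 + (1/2)*(11/5) = 7 + 11/10 = 81/10)
z(W, r) = 6 + 81*r/10 (z(W, r) = r*(81/10) + 6 = 81*r/10 + 6 = 6 + 81*r/10)
z(147, -214) - 1*(-4140) = (6 + (81/10)*(-214)) - 1*(-4140) = (6 - 8667/5) + 4140 = -8637/5 + 4140 = 12063/5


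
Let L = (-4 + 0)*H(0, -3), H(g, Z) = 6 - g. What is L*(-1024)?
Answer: 24576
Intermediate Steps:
L = -24 (L = (-4 + 0)*(6 - 1*0) = -4*(6 + 0) = -4*6 = -24)
L*(-1024) = -24*(-1024) = 24576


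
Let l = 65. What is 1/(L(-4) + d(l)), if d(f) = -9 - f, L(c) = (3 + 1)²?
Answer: -1/58 ≈ -0.017241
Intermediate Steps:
L(c) = 16 (L(c) = 4² = 16)
1/(L(-4) + d(l)) = 1/(16 + (-9 - 1*65)) = 1/(16 + (-9 - 65)) = 1/(16 - 74) = 1/(-58) = -1/58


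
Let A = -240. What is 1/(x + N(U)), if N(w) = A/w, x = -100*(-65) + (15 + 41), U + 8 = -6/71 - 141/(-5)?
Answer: 7141/46731196 ≈ 0.00015281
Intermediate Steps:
U = 7141/355 (U = -8 + (-6/71 - 141/(-5)) = -8 + (-6*1/71 - 141*(-⅕)) = -8 + (-6/71 + 141/5) = -8 + 9981/355 = 7141/355 ≈ 20.115)
x = 6556 (x = 6500 + 56 = 6556)
N(w) = -240/w
1/(x + N(U)) = 1/(6556 - 240/7141/355) = 1/(6556 - 240*355/7141) = 1/(6556 - 85200/7141) = 1/(46731196/7141) = 7141/46731196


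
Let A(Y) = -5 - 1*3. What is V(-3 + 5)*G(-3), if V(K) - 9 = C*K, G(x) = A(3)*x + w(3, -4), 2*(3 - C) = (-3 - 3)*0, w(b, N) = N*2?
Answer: 240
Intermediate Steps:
w(b, N) = 2*N
A(Y) = -8 (A(Y) = -5 - 3 = -8)
C = 3 (C = 3 - (-3 - 3)*0/2 = 3 - (-3)*0 = 3 - 1/2*0 = 3 + 0 = 3)
G(x) = -8 - 8*x (G(x) = -8*x + 2*(-4) = -8*x - 8 = -8 - 8*x)
V(K) = 9 + 3*K
V(-3 + 5)*G(-3) = (9 + 3*(-3 + 5))*(-8 - 8*(-3)) = (9 + 3*2)*(-8 + 24) = (9 + 6)*16 = 15*16 = 240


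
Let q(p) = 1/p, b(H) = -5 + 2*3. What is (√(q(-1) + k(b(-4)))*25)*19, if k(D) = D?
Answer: 0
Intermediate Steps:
b(H) = 1 (b(H) = -5 + 6 = 1)
(√(q(-1) + k(b(-4)))*25)*19 = (√(1/(-1) + 1)*25)*19 = (√(-1 + 1)*25)*19 = (√0*25)*19 = (0*25)*19 = 0*19 = 0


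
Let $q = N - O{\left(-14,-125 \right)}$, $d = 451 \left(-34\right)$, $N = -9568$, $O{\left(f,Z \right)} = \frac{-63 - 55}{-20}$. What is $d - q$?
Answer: $- \frac{57601}{10} \approx -5760.1$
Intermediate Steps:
$O{\left(f,Z \right)} = \frac{59}{10}$ ($O{\left(f,Z \right)} = \left(-118\right) \left(- \frac{1}{20}\right) = \frac{59}{10}$)
$d = -15334$
$q = - \frac{95739}{10}$ ($q = -9568 - \frac{59}{10} = - \frac{95739}{10} \approx -9573.9$)
$d - q = -15334 - - \frac{95739}{10} = -15334 + \frac{95739}{10} = - \frac{57601}{10}$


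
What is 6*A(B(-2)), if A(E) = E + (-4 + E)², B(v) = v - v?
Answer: 96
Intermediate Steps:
B(v) = 0
6*A(B(-2)) = 6*(0 + (-4 + 0)²) = 6*(0 + (-4)²) = 6*(0 + 16) = 6*16 = 96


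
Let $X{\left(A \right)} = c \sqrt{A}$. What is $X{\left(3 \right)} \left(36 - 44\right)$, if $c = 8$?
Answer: $- 64 \sqrt{3} \approx -110.85$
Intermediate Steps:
$X{\left(A \right)} = 8 \sqrt{A}$
$X{\left(3 \right)} \left(36 - 44\right) = 8 \sqrt{3} \left(36 - 44\right) = 8 \sqrt{3} \left(-8\right) = - 64 \sqrt{3}$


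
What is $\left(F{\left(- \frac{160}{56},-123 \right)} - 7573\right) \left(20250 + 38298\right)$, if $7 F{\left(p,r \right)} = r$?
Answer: $-444412776$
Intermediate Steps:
$F{\left(p,r \right)} = \frac{r}{7}$
$\left(F{\left(- \frac{160}{56},-123 \right)} - 7573\right) \left(20250 + 38298\right) = \left(\frac{1}{7} \left(-123\right) - 7573\right) \left(20250 + 38298\right) = \left(- \frac{123}{7} - 7573\right) 58548 = \left(- \frac{53134}{7}\right) 58548 = -444412776$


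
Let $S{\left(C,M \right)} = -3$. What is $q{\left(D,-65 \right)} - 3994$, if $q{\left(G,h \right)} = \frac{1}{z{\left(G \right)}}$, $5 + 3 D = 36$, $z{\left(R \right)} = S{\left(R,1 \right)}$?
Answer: $- \frac{11983}{3} \approx -3994.3$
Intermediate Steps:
$z{\left(R \right)} = -3$
$D = \frac{31}{3}$ ($D = - \frac{5}{3} + \frac{1}{3} \cdot 36 = - \frac{5}{3} + 12 = \frac{31}{3} \approx 10.333$)
$q{\left(G,h \right)} = - \frac{1}{3}$ ($q{\left(G,h \right)} = \frac{1}{-3} = - \frac{1}{3}$)
$q{\left(D,-65 \right)} - 3994 = - \frac{1}{3} - 3994 = - \frac{11983}{3}$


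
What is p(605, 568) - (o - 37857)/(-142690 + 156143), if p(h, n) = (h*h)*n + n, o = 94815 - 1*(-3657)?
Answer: 2796915877289/13453 ≈ 2.0790e+8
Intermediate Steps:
o = 98472 (o = 94815 + 3657 = 98472)
p(h, n) = n + n*h² (p(h, n) = h²*n + n = n*h² + n = n + n*h²)
p(605, 568) - (o - 37857)/(-142690 + 156143) = 568*(1 + 605²) - (98472 - 37857)/(-142690 + 156143) = 568*(1 + 366025) - 60615/13453 = 568*366026 - 60615/13453 = 207902768 - 1*60615/13453 = 207902768 - 60615/13453 = 2796915877289/13453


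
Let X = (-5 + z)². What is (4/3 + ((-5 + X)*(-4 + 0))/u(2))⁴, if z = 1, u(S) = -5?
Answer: 533794816/50625 ≈ 10544.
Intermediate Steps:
X = 16 (X = (-5 + 1)² = (-4)² = 16)
(4/3 + ((-5 + X)*(-4 + 0))/u(2))⁴ = (4/3 + ((-5 + 16)*(-4 + 0))/(-5))⁴ = (4*(⅓) + (11*(-4))*(-⅕))⁴ = (4/3 - 44*(-⅕))⁴ = (4/3 + 44/5)⁴ = (152/15)⁴ = 533794816/50625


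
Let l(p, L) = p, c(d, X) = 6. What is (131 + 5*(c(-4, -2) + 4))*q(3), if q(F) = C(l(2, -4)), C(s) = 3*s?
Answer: 1086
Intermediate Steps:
q(F) = 6 (q(F) = 3*2 = 6)
(131 + 5*(c(-4, -2) + 4))*q(3) = (131 + 5*(6 + 4))*6 = (131 + 5*10)*6 = (131 + 50)*6 = 181*6 = 1086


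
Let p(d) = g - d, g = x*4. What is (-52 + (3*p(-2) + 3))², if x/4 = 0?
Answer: 1849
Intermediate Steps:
x = 0 (x = 4*0 = 0)
g = 0 (g = 0*4 = 0)
p(d) = -d (p(d) = 0 - d = -d)
(-52 + (3*p(-2) + 3))² = (-52 + (3*(-1*(-2)) + 3))² = (-52 + (3*2 + 3))² = (-52 + (6 + 3))² = (-52 + 9)² = (-43)² = 1849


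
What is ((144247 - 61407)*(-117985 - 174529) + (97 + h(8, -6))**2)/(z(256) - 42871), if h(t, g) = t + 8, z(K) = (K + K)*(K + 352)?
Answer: -24231846991/268425 ≈ -90274.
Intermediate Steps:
z(K) = 2*K*(352 + K) (z(K) = (2*K)*(352 + K) = 2*K*(352 + K))
h(t, g) = 8 + t
((144247 - 61407)*(-117985 - 174529) + (97 + h(8, -6))**2)/(z(256) - 42871) = ((144247 - 61407)*(-117985 - 174529) + (97 + (8 + 8))**2)/(2*256*(352 + 256) - 42871) = (82840*(-292514) + (97 + 16)**2)/(2*256*608 - 42871) = (-24231859760 + 113**2)/(311296 - 42871) = (-24231859760 + 12769)/268425 = -24231846991*1/268425 = -24231846991/268425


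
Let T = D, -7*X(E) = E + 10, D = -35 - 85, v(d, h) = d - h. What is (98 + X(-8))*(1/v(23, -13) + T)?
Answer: -11723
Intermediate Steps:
D = -120
X(E) = -10/7 - E/7 (X(E) = -(E + 10)/7 = -(10 + E)/7 = -10/7 - E/7)
T = -120
(98 + X(-8))*(1/v(23, -13) + T) = (98 + (-10/7 - ⅐*(-8)))*(1/(23 - 1*(-13)) - 120) = (98 + (-10/7 + 8/7))*(1/(23 + 13) - 120) = (98 - 2/7)*(1/36 - 120) = 684*(1/36 - 120)/7 = (684/7)*(-4319/36) = -11723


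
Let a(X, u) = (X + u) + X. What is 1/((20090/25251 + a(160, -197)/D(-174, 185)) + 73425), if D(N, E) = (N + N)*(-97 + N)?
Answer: 793790436/58284695347831 ≈ 1.3619e-5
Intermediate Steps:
D(N, E) = 2*N*(-97 + N) (D(N, E) = (2*N)*(-97 + N) = 2*N*(-97 + N))
a(X, u) = u + 2*X
1/((20090/25251 + a(160, -197)/D(-174, 185)) + 73425) = 1/((20090/25251 + (-197 + 2*160)/((2*(-174)*(-97 - 174)))) + 73425) = 1/((20090*(1/25251) + (-197 + 320)/((2*(-174)*(-271)))) + 73425) = 1/((20090/25251 + 123/94308) + 73425) = 1/((20090/25251 + 123*(1/94308)) + 73425) = 1/((20090/25251 + 41/31436) + 73425) = 1/(632584531/793790436 + 73425) = 1/(58284695347831/793790436) = 793790436/58284695347831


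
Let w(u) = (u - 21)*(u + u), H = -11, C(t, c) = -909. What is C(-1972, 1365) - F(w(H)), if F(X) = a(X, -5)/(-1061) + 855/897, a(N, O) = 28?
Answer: -288664264/317239 ≈ -909.93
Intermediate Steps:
w(u) = 2*u*(-21 + u) (w(u) = (-21 + u)*(2*u) = 2*u*(-21 + u))
F(X) = 294013/317239 (F(X) = 28/(-1061) + 855/897 = 28*(-1/1061) + 855*(1/897) = -28/1061 + 285/299 = 294013/317239)
C(-1972, 1365) - F(w(H)) = -909 - 1*294013/317239 = -909 - 294013/317239 = -288664264/317239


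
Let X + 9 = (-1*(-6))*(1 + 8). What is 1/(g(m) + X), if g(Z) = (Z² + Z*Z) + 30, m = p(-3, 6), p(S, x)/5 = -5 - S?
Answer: 1/275 ≈ 0.0036364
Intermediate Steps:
p(S, x) = -25 - 5*S (p(S, x) = 5*(-5 - S) = -25 - 5*S)
m = -10 (m = -25 - 5*(-3) = -25 + 15 = -10)
g(Z) = 30 + 2*Z² (g(Z) = (Z² + Z²) + 30 = 2*Z² + 30 = 30 + 2*Z²)
X = 45 (X = -9 + (-1*(-6))*(1 + 8) = -9 + 6*9 = -9 + 54 = 45)
1/(g(m) + X) = 1/((30 + 2*(-10)²) + 45) = 1/((30 + 2*100) + 45) = 1/((30 + 200) + 45) = 1/(230 + 45) = 1/275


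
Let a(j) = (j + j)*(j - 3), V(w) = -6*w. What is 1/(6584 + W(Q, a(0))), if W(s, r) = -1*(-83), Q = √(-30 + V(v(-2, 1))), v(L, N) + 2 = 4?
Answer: 1/6667 ≈ 0.00014999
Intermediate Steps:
v(L, N) = 2 (v(L, N) = -2 + 4 = 2)
a(j) = 2*j*(-3 + j) (a(j) = (2*j)*(-3 + j) = 2*j*(-3 + j))
Q = I*√42 (Q = √(-30 - 6*2) = √(-30 - 12) = √(-42) = I*√42 ≈ 6.4807*I)
W(s, r) = 83
1/(6584 + W(Q, a(0))) = 1/(6584 + 83) = 1/6667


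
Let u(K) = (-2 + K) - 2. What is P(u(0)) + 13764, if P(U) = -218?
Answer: 13546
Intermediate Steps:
u(K) = -4 + K
P(u(0)) + 13764 = -218 + 13764 = 13546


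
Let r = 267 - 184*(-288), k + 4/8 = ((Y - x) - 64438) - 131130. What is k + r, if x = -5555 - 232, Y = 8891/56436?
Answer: -7704774919/56436 ≈ -1.3652e+5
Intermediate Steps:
Y = 8891/56436 (Y = 8891*(1/56436) = 8891/56436 ≈ 0.15754)
x = -5787
k = -10710499843/56436 (k = -1/2 + (((8891/56436 - 1*(-5787)) - 64438) - 131130) = -1/2 + (((8891/56436 + 5787) - 64438) - 131130) = -1/2 + ((326604023/56436 - 64438) - 131130) = -1/2 + (-3310018945/56436 - 131130) = -1/2 - 10710471625/56436 = -10710499843/56436 ≈ -1.8978e+5)
r = 53259 (r = 267 + 52992 = 53259)
k + r = -10710499843/56436 + 53259 = -7704774919/56436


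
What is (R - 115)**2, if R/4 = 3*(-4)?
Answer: 26569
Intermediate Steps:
R = -48 (R = 4*(3*(-4)) = 4*(-12) = -48)
(R - 115)**2 = (-48 - 115)**2 = (-163)**2 = 26569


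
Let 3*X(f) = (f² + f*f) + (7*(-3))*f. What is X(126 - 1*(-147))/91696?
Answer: 47775/91696 ≈ 0.52102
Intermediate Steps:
X(f) = -7*f + 2*f²/3 (X(f) = ((f² + f*f) + (7*(-3))*f)/3 = ((f² + f²) - 21*f)/3 = (2*f² - 21*f)/3 = (-21*f + 2*f²)/3 = -7*f + 2*f²/3)
X(126 - 1*(-147))/91696 = ((126 - 1*(-147))*(-21 + 2*(126 - 1*(-147)))/3)/91696 = ((126 + 147)*(-21 + 2*(126 + 147))/3)*(1/91696) = ((⅓)*273*(-21 + 2*273))*(1/91696) = ((⅓)*273*(-21 + 546))*(1/91696) = ((⅓)*273*525)*(1/91696) = 47775*(1/91696) = 47775/91696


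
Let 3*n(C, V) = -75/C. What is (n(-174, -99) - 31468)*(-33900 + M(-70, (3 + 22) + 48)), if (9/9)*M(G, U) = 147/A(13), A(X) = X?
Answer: 804068993357/754 ≈ 1.0664e+9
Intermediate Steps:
n(C, V) = -25/C (n(C, V) = (-75/C)/3 = -25/C)
M(G, U) = 147/13
(n(-174, -99) - 31468)*(-33900 + M(-70, (3 + 22) + 48)) = (-25/(-174) - 31468)*(-33900 + 147/13) = (-25*(-1/174) - 31468)*(-440553/13) = (25/174 - 31468)*(-440553/13) = -5475407/174*(-440553/13) = 804068993357/754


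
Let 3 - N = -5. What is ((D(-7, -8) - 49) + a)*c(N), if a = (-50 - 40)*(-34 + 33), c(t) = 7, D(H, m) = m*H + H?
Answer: 630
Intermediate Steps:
N = 8 (N = 3 - 1*(-5) = 3 + 5 = 8)
D(H, m) = H + H*m (D(H, m) = H*m + H = H + H*m)
a = 90 (a = -90*(-1) = 90)
((D(-7, -8) - 49) + a)*c(N) = ((-7*(1 - 8) - 49) + 90)*7 = ((-7*(-7) - 49) + 90)*7 = ((49 - 49) + 90)*7 = (0 + 90)*7 = 90*7 = 630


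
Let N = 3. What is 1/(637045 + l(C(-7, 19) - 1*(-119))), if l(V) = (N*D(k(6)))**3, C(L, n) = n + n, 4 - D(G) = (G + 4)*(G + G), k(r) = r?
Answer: -1/41507147 ≈ -2.4092e-8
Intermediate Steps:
D(G) = 4 - 2*G*(4 + G) (D(G) = 4 - (G + 4)*(G + G) = 4 - (4 + G)*2*G = 4 - 2*G*(4 + G))
C(L, n) = 2*n
l(V) = -42144192 (l(V) = (3*(4 - 8*6 - 2*6**2))**3 = (3*(4 - 48 - 2*36))**3 = (3*(4 - 48 - 72))**3 = (3*(-116))**3 = (-348)**3 = -42144192)
1/(637045 + l(C(-7, 19) - 1*(-119))) = 1/(637045 - 42144192) = 1/(-41507147) = -1/41507147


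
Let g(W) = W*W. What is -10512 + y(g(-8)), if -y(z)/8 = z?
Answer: -11024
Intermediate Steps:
g(W) = W²
y(z) = -8*z
-10512 + y(g(-8)) = -10512 - 8*(-8)² = -10512 - 8*64 = -10512 - 512 = -11024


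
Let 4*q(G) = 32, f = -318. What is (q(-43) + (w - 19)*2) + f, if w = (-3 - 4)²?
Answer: -250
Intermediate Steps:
q(G) = 8 (q(G) = (¼)*32 = 8)
w = 49 (w = (-7)² = 49)
(q(-43) + (w - 19)*2) + f = (8 + (49 - 19)*2) - 318 = (8 + 30*2) - 318 = (8 + 60) - 318 = 68 - 318 = -250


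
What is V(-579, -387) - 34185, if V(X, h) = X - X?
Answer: -34185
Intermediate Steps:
V(X, h) = 0
V(-579, -387) - 34185 = 0 - 34185 = -34185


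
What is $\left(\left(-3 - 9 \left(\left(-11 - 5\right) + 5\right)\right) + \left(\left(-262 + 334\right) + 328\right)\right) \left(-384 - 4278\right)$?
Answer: $-2312352$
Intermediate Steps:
$\left(\left(-3 - 9 \left(\left(-11 - 5\right) + 5\right)\right) + \left(\left(-262 + 334\right) + 328\right)\right) \left(-384 - 4278\right) = \left(\left(-3 - 9 \left(-16 + 5\right)\right) + \left(72 + 328\right)\right) \left(-4662\right) = \left(\left(-3 - -99\right) + 400\right) \left(-4662\right) = \left(\left(-3 + 99\right) + 400\right) \left(-4662\right) = \left(96 + 400\right) \left(-4662\right) = 496 \left(-4662\right) = -2312352$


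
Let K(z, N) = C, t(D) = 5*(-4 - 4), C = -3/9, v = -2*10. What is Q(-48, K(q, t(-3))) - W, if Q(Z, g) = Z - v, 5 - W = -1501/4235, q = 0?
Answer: -141256/4235 ≈ -33.354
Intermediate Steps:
v = -20
W = 22676/4235 (W = 5 - (-1501)/4235 = 5 - 1*(-1501/4235) = 5 + 1501/4235 = 22676/4235 ≈ 5.3544)
C = -⅓ (C = -3*⅑ = -⅓ ≈ -0.33333)
t(D) = -40 (t(D) = 5*(-8) = -40)
K(z, N) = -⅓
Q(Z, g) = 20 + Z (Q(Z, g) = Z - 1*(-20) = Z + 20 = 20 + Z)
Q(-48, K(q, t(-3))) - W = (20 - 48) - 1*22676/4235 = -28 - 22676/4235 = -141256/4235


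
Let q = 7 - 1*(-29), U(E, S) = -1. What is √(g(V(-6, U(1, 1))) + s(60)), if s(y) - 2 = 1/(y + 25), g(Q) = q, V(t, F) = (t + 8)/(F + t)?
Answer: 3*√30515/85 ≈ 6.1654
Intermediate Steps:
V(t, F) = (8 + t)/(F + t)
q = 36 (q = 7 + 29 = 36)
g(Q) = 36
s(y) = 2 + 1/(25 + y) (s(y) = 2 + 1/(y + 25) = 2 + 1/(25 + y))
√(g(V(-6, U(1, 1))) + s(60)) = √(36 + (51 + 2*60)/(25 + 60)) = √(36 + (51 + 120)/85) = √(36 + (1/85)*171) = √(36 + 171/85) = √(3231/85) = 3*√30515/85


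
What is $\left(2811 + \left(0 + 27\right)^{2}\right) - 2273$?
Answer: $1267$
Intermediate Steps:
$\left(2811 + \left(0 + 27\right)^{2}\right) - 2273 = \left(2811 + 27^{2}\right) - 2273 = \left(2811 + 729\right) - 2273 = 3540 - 2273 = 1267$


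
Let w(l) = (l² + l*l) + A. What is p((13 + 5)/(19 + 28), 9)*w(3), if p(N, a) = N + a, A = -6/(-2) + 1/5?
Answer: 46746/235 ≈ 198.92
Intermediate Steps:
A = 16/5 (A = -6*(-½) + 1*(⅕) = 3 + ⅕ = 16/5 ≈ 3.2000)
w(l) = 16/5 + 2*l² (w(l) = (l² + l*l) + 16/5 = (l² + l²) + 16/5 = 2*l² + 16/5 = 16/5 + 2*l²)
p((13 + 5)/(19 + 28), 9)*w(3) = ((13 + 5)/(19 + 28) + 9)*(16/5 + 2*3²) = (18/47 + 9)*(16/5 + 2*9) = (18*(1/47) + 9)*(16/5 + 18) = (18/47 + 9)*(106/5) = (441/47)*(106/5) = 46746/235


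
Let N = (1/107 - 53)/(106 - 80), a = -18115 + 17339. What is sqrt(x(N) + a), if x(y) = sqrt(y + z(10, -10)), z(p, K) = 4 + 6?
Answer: sqrt(-1501467656 + 6955*sqrt(616213))/1391 ≈ 27.806*I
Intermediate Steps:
z(p, K) = 10
a = -776
N = -2835/1391 (N = (1/107 - 53)/26 = -5670/107*1/26 = -2835/1391 ≈ -2.0381)
x(y) = sqrt(10 + y) (x(y) = sqrt(y + 10) = sqrt(10 + y))
sqrt(x(N) + a) = sqrt(sqrt(10 - 2835/1391) - 776) = sqrt(sqrt(11075/1391) - 776) = sqrt(5*sqrt(616213)/1391 - 776) = sqrt(-776 + 5*sqrt(616213)/1391)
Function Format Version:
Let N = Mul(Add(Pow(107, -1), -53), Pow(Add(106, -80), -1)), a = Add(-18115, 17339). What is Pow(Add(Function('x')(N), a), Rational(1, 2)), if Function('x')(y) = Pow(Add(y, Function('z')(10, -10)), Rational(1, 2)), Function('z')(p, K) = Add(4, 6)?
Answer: Mul(Rational(1, 1391), Pow(Add(-1501467656, Mul(6955, Pow(616213, Rational(1, 2)))), Rational(1, 2))) ≈ Mul(27.806, I)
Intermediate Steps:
Function('z')(p, K) = 10
a = -776
N = Rational(-2835, 1391) (N = Mul(Add(Rational(1, 107), -53), Pow(26, -1)) = Mul(Rational(-5670, 107), Rational(1, 26)) = Rational(-2835, 1391) ≈ -2.0381)
Function('x')(y) = Pow(Add(10, y), Rational(1, 2)) (Function('x')(y) = Pow(Add(y, 10), Rational(1, 2)) = Pow(Add(10, y), Rational(1, 2)))
Pow(Add(Function('x')(N), a), Rational(1, 2)) = Pow(Add(Pow(Add(10, Rational(-2835, 1391)), Rational(1, 2)), -776), Rational(1, 2)) = Pow(Add(Pow(Rational(11075, 1391), Rational(1, 2)), -776), Rational(1, 2)) = Pow(Add(Mul(Rational(5, 1391), Pow(616213, Rational(1, 2))), -776), Rational(1, 2)) = Pow(Add(-776, Mul(Rational(5, 1391), Pow(616213, Rational(1, 2)))), Rational(1, 2))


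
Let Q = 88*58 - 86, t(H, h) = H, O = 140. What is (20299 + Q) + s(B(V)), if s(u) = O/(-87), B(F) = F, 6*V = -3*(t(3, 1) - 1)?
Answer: 2202439/87 ≈ 25315.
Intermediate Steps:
V = -1 (V = (-3*(3 - 1))/6 = (-3*2)/6 = (⅙)*(-6) = -1)
Q = 5018 (Q = 5104 - 86 = 5018)
s(u) = -140/87 (s(u) = 140/(-87) = 140*(-1/87) = -140/87)
(20299 + Q) + s(B(V)) = (20299 + 5018) - 140/87 = 25317 - 140/87 = 2202439/87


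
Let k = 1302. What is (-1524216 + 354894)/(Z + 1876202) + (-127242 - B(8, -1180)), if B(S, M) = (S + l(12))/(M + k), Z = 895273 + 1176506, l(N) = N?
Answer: -502350814934/3947981 ≈ -1.2724e+5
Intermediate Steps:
Z = 2071779
B(S, M) = (12 + S)/(1302 + M) (B(S, M) = (S + 12)/(M + 1302) = (12 + S)/(1302 + M))
(-1524216 + 354894)/(Z + 1876202) + (-127242 - B(8, -1180)) = (-1524216 + 354894)/(2071779 + 1876202) + (-127242 - (12 + 8)/(1302 - 1180)) = -1169322/3947981 + (-127242 - 20/122) = -1169322*1/3947981 + (-127242 - 20/122) = -1169322/3947981 + (-127242 - 1*10/61) = -1169322/3947981 + (-127242 - 10/61) = -1169322/3947981 - 7761772/61 = -502350814934/3947981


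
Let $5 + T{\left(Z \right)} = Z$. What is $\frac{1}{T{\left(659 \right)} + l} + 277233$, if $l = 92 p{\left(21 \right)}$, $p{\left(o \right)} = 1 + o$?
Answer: $\frac{742429975}{2678} \approx 2.7723 \cdot 10^{5}$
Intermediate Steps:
$T{\left(Z \right)} = -5 + Z$
$l = 2024$ ($l = 92 \left(1 + 21\right) = 92 \cdot 22 = 2024$)
$\frac{1}{T{\left(659 \right)} + l} + 277233 = \frac{1}{\left(-5 + 659\right) + 2024} + 277233 = \frac{1}{654 + 2024} + 277233 = \frac{1}{2678} + 277233 = \frac{742429975}{2678}$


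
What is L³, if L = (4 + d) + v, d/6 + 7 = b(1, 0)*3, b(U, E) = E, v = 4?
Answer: -39304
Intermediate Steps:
d = -42 (d = -42 + 6*(0*3) = -42 + 6*0 = -42 + 0 = -42)
L = -34 (L = (4 - 42) + 4 = -38 + 4 = -34)
L³ = (-34)³ = -39304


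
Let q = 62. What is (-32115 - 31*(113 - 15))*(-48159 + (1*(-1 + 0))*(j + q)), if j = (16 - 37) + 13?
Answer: 1694831589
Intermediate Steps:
j = -8 (j = -21 + 13 = -8)
(-32115 - 31*(113 - 15))*(-48159 + (1*(-1 + 0))*(j + q)) = (-32115 - 31*(113 - 15))*(-48159 + (1*(-1 + 0))*(-8 + 62)) = (-32115 - 31*98)*(-48159 + (1*(-1))*54) = (-32115 - 3038)*(-48159 - 1*54) = -35153*(-48159 - 54) = -35153*(-48213) = 1694831589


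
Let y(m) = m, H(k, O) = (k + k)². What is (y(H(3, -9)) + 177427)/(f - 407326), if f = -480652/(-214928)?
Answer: -733495532/1683563113 ≈ -0.43568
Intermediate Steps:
H(k, O) = 4*k² (H(k, O) = (2*k)² = 4*k²)
f = 120163/53732 (f = -480652*(-1/214928) = 120163/53732 ≈ 2.2363)
(y(H(3, -9)) + 177427)/(f - 407326) = (4*3² + 177427)/(120163/53732 - 407326) = (4*9 + 177427)/(-21886320469/53732) = (36 + 177427)*(-53732/21886320469) = 177463*(-53732/21886320469) = -733495532/1683563113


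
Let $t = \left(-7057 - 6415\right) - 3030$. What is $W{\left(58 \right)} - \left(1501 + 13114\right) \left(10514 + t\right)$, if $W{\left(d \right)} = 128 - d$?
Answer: $87514690$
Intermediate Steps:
$t = -16502$ ($t = -13472 - 3030 = -16502$)
$W{\left(58 \right)} - \left(1501 + 13114\right) \left(10514 + t\right) = \left(128 - 58\right) - \left(1501 + 13114\right) \left(10514 - 16502\right) = \left(128 - 58\right) - 14615 \left(-5988\right) = 70 - -87514620 = 70 + 87514620 = 87514690$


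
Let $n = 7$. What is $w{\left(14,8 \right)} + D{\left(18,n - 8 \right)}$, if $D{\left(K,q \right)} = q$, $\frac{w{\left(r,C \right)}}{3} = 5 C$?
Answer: $119$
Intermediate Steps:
$w{\left(r,C \right)} = 15 C$ ($w{\left(r,C \right)} = 3 \cdot 5 C = 15 C$)
$w{\left(14,8 \right)} + D{\left(18,n - 8 \right)} = 15 \cdot 8 + \left(7 - 8\right) = 120 + \left(7 - 8\right) = 120 - 1 = 119$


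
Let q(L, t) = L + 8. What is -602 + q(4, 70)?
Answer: -590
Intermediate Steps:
q(L, t) = 8 + L
-602 + q(4, 70) = -602 + (8 + 4) = -602 + 12 = -590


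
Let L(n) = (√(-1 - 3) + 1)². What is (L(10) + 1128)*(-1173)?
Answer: -1319625 - 4692*I ≈ -1.3196e+6 - 4692.0*I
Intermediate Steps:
L(n) = (1 + 2*I)² (L(n) = (√(-4) + 1)² = (2*I + 1)² = (1 + 2*I)²)
(L(10) + 1128)*(-1173) = ((-3 + 4*I) + 1128)*(-1173) = (1125 + 4*I)*(-1173) = -1319625 - 4692*I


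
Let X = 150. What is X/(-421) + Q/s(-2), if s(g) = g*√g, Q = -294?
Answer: -150/421 - 147*I*√2/2 ≈ -0.35629 - 103.94*I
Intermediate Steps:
s(g) = g^(3/2)
X/(-421) + Q/s(-2) = 150/(-421) - 294*I*√2/4 = 150*(-1/421) - 294*I*√2/4 = -150/421 - 147*I*√2/2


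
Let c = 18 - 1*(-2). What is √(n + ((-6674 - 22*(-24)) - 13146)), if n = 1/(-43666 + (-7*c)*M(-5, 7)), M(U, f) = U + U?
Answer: I*√34463513515018/42266 ≈ 138.9*I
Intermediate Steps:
M(U, f) = 2*U
c = 20 (c = 18 + 2 = 20)
n = -1/42266 (n = 1/(-43666 + (-7*20)*(2*(-5))) = 1/(-43666 - 140*(-10)) = 1/(-43666 + 1400) = 1/(-42266) = -1/42266 ≈ -2.3660e-5)
√(n + ((-6674 - 22*(-24)) - 13146)) = √(-1/42266 + ((-6674 - 22*(-24)) - 13146)) = √(-1/42266 + ((-6674 + 528) - 13146)) = √(-1/42266 + (-6146 - 13146)) = √(-1/42266 - 19292) = √(-815395673/42266) = I*√34463513515018/42266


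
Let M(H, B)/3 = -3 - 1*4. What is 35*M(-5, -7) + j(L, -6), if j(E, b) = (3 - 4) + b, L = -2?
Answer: -742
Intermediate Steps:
j(E, b) = -1 + b
M(H, B) = -21 (M(H, B) = 3*(-3 - 1*4) = 3*(-3 - 4) = 3*(-7) = -21)
35*M(-5, -7) + j(L, -6) = 35*(-21) + (-1 - 6) = -735 - 7 = -742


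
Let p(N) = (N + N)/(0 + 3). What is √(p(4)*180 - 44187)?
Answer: I*√43707 ≈ 209.06*I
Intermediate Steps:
p(N) = 2*N/3 (p(N) = (2*N)/3 = (2*N)*(⅓) = 2*N/3)
√(p(4)*180 - 44187) = √(((⅔)*4)*180 - 44187) = √((8/3)*180 - 44187) = √(480 - 44187) = √(-43707) = I*√43707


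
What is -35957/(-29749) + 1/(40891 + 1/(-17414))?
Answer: 25604630214547/21183545145877 ≈ 1.2087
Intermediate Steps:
-35957/(-29749) + 1/(40891 + 1/(-17414)) = -35957*(-1/29749) + 1/(40891 - 1/17414) = 35957/29749 + 1/(712075873/17414) = 35957/29749 + 17414/712075873 = 25604630214547/21183545145877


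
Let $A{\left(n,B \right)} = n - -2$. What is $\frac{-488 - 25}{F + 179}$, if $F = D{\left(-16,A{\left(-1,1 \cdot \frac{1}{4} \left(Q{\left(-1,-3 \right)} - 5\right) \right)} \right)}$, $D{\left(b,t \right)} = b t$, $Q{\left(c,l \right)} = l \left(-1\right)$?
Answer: $- \frac{513}{163} \approx -3.1472$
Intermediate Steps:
$Q{\left(c,l \right)} = - l$
$A{\left(n,B \right)} = 2 + n$ ($A{\left(n,B \right)} = n + 2 = 2 + n$)
$F = -16$ ($F = - 16 \left(2 - 1\right) = \left(-16\right) 1 = -16$)
$\frac{-488 - 25}{F + 179} = \frac{-488 - 25}{-16 + 179} = - \frac{513}{163}$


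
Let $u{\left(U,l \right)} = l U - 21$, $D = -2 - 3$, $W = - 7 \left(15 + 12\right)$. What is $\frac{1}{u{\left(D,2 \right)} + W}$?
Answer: $- \frac{1}{220} \approx -0.0045455$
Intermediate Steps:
$W = -189$ ($W = \left(-7\right) 27 = -189$)
$D = -5$ ($D = -2 - 3 = -5$)
$u{\left(U,l \right)} = -21 + U l$ ($u{\left(U,l \right)} = U l - 21 = -21 + U l$)
$\frac{1}{u{\left(D,2 \right)} + W} = \frac{1}{\left(-21 - 10\right) - 189} = \frac{1}{-31 - 189} = \frac{1}{-220} = - \frac{1}{220}$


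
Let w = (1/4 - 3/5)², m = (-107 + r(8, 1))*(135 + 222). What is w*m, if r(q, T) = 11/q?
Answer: -2956317/640 ≈ -4619.2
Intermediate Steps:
m = -301665/8 (m = (-107 + 11/8)*(135 + 222) = (-107 + 11*(⅛))*357 = (-107 + 11/8)*357 = -845/8*357 = -301665/8 ≈ -37708.)
w = 49/400 (w = (1*(¼) - 3*⅕)² = (¼ - ⅗)² = (-7/20)² = 49/400 ≈ 0.12250)
w*m = (49/400)*(-301665/8) = -2956317/640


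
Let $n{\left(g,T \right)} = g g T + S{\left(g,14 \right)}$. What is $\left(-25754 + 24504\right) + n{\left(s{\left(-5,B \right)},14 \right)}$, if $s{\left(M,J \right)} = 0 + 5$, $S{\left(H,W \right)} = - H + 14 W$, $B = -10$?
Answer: $-709$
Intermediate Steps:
$s{\left(M,J \right)} = 5$
$n{\left(g,T \right)} = 196 - g + T g^{2}$ ($n{\left(g,T \right)} = g g T - \left(-196 + g\right) = g^{2} T - \left(-196 + g\right) = T g^{2} - \left(-196 + g\right) = 196 - g + T g^{2}$)
$\left(-25754 + 24504\right) + n{\left(s{\left(-5,B \right)},14 \right)} = \left(-25754 + 24504\right) + \left(196 - 5 + 14 \cdot 5^{2}\right) = -1250 + \left(196 - 5 + 14 \cdot 25\right) = -1250 + \left(196 - 5 + 350\right) = -1250 + 541 = -709$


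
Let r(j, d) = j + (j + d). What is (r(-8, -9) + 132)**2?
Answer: 11449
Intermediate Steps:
r(j, d) = d + 2*j (r(j, d) = j + (d + j) = d + 2*j)
(r(-8, -9) + 132)**2 = ((-9 + 2*(-8)) + 132)**2 = ((-9 - 16) + 132)**2 = (-25 + 132)**2 = 107**2 = 11449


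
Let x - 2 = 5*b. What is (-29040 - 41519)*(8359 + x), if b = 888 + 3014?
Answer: -1966549889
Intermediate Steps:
b = 3902
x = 19512 (x = 2 + 5*3902 = 2 + 19510 = 19512)
(-29040 - 41519)*(8359 + x) = (-29040 - 41519)*(8359 + 19512) = -70559*27871 = -1966549889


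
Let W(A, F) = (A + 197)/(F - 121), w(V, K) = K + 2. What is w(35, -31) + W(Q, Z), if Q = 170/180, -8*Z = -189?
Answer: -217571/7011 ≈ -31.033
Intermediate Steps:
w(V, K) = 2 + K
Z = 189/8 (Z = -⅛*(-189) = 189/8 ≈ 23.625)
Q = 17/18 (Q = 170*(1/180) = 17/18 ≈ 0.94444)
W(A, F) = (197 + A)/(-121 + F)
w(35, -31) + W(Q, Z) = (2 - 31) + (197 + 17/18)/(-121 + 189/8) = -29 + (3563/18)/(-779/8) = -29 - 8/779*3563/18 = -29 - 14252/7011 = -217571/7011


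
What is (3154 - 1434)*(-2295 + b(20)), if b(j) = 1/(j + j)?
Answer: -3947357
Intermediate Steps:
b(j) = 1/(2*j)
(3154 - 1434)*(-2295 + b(20)) = (3154 - 1434)*(-2295 + (1/2)/20) = 1720*(-2295 + (1/2)*(1/20)) = 1720*(-2295 + 1/40) = 1720*(-91799/40) = -3947357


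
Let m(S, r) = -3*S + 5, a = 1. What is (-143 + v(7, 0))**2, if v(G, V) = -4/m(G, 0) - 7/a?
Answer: 358801/16 ≈ 22425.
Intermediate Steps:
m(S, r) = 5 - 3*S
v(G, V) = -7 - 4/(5 - 3*G) (v(G, V) = -4/(5 - 3*G) - 7/1 = -4/(5 - 3*G) - 7*1 = -4/(5 - 3*G) - 7 = -7 - 4/(5 - 3*G))
(-143 + v(7, 0))**2 = (-143 + 3*(13 - 7*7)/(-5 + 3*7))**2 = (-143 + 3*(13 - 49)/(-5 + 21))**2 = (-143 + 3*(-36)/16)**2 = (-143 + 3*(1/16)*(-36))**2 = (-143 - 27/4)**2 = (-599/4)**2 = 358801/16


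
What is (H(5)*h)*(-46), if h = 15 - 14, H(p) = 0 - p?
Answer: 230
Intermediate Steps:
H(p) = -p
h = 1
(H(5)*h)*(-46) = (-1*5*1)*(-46) = -5*1*(-46) = -5*(-46) = 230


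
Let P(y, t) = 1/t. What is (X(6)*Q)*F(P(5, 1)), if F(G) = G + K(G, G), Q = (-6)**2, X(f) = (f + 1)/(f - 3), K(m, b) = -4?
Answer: -252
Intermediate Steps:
X(f) = (1 + f)/(-3 + f)
Q = 36
F(G) = -4 + G (F(G) = G - 4 = -4 + G)
(X(6)*Q)*F(P(5, 1)) = (((1 + 6)/(-3 + 6))*36)*(-4 + 1/1) = ((7/3)*36)*(-4 + 1) = (((1/3)*7)*36)*(-3) = ((7/3)*36)*(-3) = 84*(-3) = -252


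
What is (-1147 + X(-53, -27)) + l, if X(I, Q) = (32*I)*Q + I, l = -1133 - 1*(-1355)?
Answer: 44814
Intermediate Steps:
l = 222 (l = -1133 + 1355 = 222)
X(I, Q) = I + 32*I*Q (X(I, Q) = 32*I*Q + I = I + 32*I*Q)
(-1147 + X(-53, -27)) + l = (-1147 - 53*(1 + 32*(-27))) + 222 = (-1147 - 53*(1 - 864)) + 222 = (-1147 - 53*(-863)) + 222 = (-1147 + 45739) + 222 = 44592 + 222 = 44814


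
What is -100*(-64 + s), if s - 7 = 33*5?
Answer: -10800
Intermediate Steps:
s = 172 (s = 7 + 33*5 = 7 + 165 = 172)
-100*(-64 + s) = -100*(-64 + 172) = -100*108 = -10800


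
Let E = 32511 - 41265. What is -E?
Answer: 8754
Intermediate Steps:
E = -8754
-E = -1*(-8754) = 8754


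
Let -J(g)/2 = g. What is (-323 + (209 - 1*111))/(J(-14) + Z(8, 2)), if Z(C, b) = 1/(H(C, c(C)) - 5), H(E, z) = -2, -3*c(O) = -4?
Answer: -105/13 ≈ -8.0769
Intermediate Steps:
J(g) = -2*g
c(O) = 4/3 (c(O) = -⅓*(-4) = 4/3)
Z(C, b) = -⅐ (Z(C, b) = 1/(-2 - 5) = 1/(-7) = -⅐)
(-323 + (209 - 1*111))/(J(-14) + Z(8, 2)) = (-323 + (209 - 1*111))/(-2*(-14) - ⅐) = (-323 + (209 - 111))/(28 - ⅐) = (-323 + 98)/(195/7) = -225*7/195 = -105/13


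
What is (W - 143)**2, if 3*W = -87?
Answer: 29584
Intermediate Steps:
W = -29 (W = (1/3)*(-87) = -29)
(W - 143)**2 = (-29 - 143)**2 = (-172)**2 = 29584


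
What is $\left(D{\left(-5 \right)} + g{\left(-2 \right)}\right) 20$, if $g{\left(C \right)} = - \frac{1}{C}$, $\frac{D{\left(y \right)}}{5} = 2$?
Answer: $210$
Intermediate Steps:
$D{\left(y \right)} = 10$ ($D{\left(y \right)} = 5 \cdot 2 = 10$)
$\left(D{\left(-5 \right)} + g{\left(-2 \right)}\right) 20 = \left(10 - \frac{1}{-2}\right) 20 = \left(10 - - \frac{1}{2}\right) 20 = \left(10 + \frac{1}{2}\right) 20 = \frac{21}{2} \cdot 20 = 210$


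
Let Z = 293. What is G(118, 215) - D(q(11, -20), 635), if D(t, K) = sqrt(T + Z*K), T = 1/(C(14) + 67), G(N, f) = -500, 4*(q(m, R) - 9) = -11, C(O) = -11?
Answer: -500 - sqrt(145867134)/28 ≈ -931.34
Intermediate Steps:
q(m, R) = 25/4 (q(m, R) = 9 + (1/4)*(-11) = 9 - 11/4 = 25/4)
T = 1/56 (T = 1/(-11 + 67) = 1/56 ≈ 0.017857)
D(t, K) = sqrt(1/56 + 293*K)
G(118, 215) - D(q(11, -20), 635) = -500 - sqrt(14 + 229712*635)/28 = -500 - sqrt(14 + 145867120)/28 = -500 - sqrt(145867134)/28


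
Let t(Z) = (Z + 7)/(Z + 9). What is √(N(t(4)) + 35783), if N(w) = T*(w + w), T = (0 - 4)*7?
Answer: √6039319/13 ≈ 189.04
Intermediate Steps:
t(Z) = (7 + Z)/(9 + Z)
T = -28 (T = -4*7 = -28)
N(w) = -56*w (N(w) = -28*(w + w) = -56*w)
√(N(t(4)) + 35783) = √(-56*(7 + 4)/(9 + 4) + 35783) = √(-56*11/13 + 35783) = √(-616/13 + 35783) = √(464563/13) = √6039319/13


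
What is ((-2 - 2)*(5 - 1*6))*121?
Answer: 484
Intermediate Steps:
((-2 - 2)*(5 - 1*6))*121 = -4*(5 - 6)*121 = -4*(-1)*121 = 4*121 = 484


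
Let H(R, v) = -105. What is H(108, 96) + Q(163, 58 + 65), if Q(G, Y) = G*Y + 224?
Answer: 20168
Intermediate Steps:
Q(G, Y) = 224 + G*Y
H(108, 96) + Q(163, 58 + 65) = -105 + (224 + 163*(58 + 65)) = -105 + (224 + 163*123) = -105 + (224 + 20049) = -105 + 20273 = 20168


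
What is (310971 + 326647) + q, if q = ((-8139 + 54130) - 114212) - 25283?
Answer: 544114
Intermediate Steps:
q = -93504 (q = (45991 - 114212) - 25283 = -68221 - 25283 = -93504)
(310971 + 326647) + q = (310971 + 326647) - 93504 = 637618 - 93504 = 544114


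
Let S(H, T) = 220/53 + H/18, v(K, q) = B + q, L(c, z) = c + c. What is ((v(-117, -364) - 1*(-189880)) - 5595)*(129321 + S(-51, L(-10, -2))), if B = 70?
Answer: 7566537327527/318 ≈ 2.3794e+10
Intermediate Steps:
L(c, z) = 2*c
v(K, q) = 70 + q
S(H, T) = 220/53 + H/18 (S(H, T) = 220*(1/53) + H*(1/18) = 220/53 + H/18)
((v(-117, -364) - 1*(-189880)) - 5595)*(129321 + S(-51, L(-10, -2))) = (((70 - 364) - 1*(-189880)) - 5595)*(129321 + (220/53 + (1/18)*(-51))) = ((-294 + 189880) - 5595)*(129321 + (220/53 - 17/6)) = (189586 - 5595)*(129321 + 419/318) = 183991*(41124497/318) = 7566537327527/318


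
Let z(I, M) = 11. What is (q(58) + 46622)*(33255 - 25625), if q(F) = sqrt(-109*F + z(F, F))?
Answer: 355725860 + 7630*I*sqrt(6311) ≈ 3.5573e+8 + 6.0614e+5*I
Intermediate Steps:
q(F) = sqrt(11 - 109*F) (q(F) = sqrt(-109*F + 11) = sqrt(11 - 109*F))
(q(58) + 46622)*(33255 - 25625) = (sqrt(11 - 109*58) + 46622)*(33255 - 25625) = (sqrt(11 - 6322) + 46622)*7630 = (sqrt(-6311) + 46622)*7630 = (I*sqrt(6311) + 46622)*7630 = (46622 + I*sqrt(6311))*7630 = 355725860 + 7630*I*sqrt(6311)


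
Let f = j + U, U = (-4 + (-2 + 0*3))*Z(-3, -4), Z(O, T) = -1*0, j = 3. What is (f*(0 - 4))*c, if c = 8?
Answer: -96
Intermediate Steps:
Z(O, T) = 0
U = 0 (U = (-4 + (-2 + 0*3))*0 = (-4 + (-2 + 0))*0 = (-4 - 2)*0 = -6*0 = 0)
f = 3 (f = 3 + 0 = 3)
(f*(0 - 4))*c = (3*(0 - 4))*8 = (3*(-4))*8 = -12*8 = -96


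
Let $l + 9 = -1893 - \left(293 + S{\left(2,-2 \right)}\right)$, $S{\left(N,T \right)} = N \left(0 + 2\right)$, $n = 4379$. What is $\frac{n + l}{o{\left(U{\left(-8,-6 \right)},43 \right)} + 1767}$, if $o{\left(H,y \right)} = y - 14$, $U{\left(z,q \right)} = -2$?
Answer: $\frac{545}{449} \approx 1.2138$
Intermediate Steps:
$S{\left(N,T \right)} = 2 N$ ($S{\left(N,T \right)} = N 2 = 2 N$)
$o{\left(H,y \right)} = -14 + y$ ($o{\left(H,y \right)} = y - 14 = -14 + y$)
$l = -2199$ ($l = -9 - \left(2186 + 4\right) = -9 - 2190 = -2199$)
$\frac{n + l}{o{\left(U{\left(-8,-6 \right)},43 \right)} + 1767} = \frac{4379 - 2199}{\left(-14 + 43\right) + 1767} = \frac{2180}{29 + 1767} = \frac{2180}{1796} = 2180 \cdot \frac{1}{1796} = \frac{545}{449}$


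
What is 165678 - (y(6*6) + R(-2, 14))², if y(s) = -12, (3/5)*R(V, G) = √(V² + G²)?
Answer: 1484806/9 + 400*√2 ≈ 1.6554e+5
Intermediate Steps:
R(V, G) = 5*√(G² + V²)/3 (R(V, G) = 5*√(V² + G²)/3 = 5*√(G² + V²)/3)
165678 - (y(6*6) + R(-2, 14))² = 165678 - (-12 + 5*√(14² + (-2)²)/3)² = 165678 - (-12 + 5*√(196 + 4)/3)² = 165678 - (-12 + 5*√200/3)² = 165678 - (-12 + 5*(10*√2)/3)² = 165678 - (-12 + 50*√2/3)²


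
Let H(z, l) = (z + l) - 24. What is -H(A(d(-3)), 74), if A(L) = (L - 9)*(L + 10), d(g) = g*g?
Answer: -50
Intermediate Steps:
d(g) = g²
A(L) = (-9 + L)*(10 + L)
H(z, l) = -24 + l + z (H(z, l) = (l + z) - 24 = -24 + l + z)
-H(A(d(-3)), 74) = -(-24 + 74 + (-90 + (-3)² + ((-3)²)²)) = -(-24 + 74 + (-90 + 9 + 9²)) = -(-24 + 74 + (-90 + 9 + 81)) = -(-24 + 74 + 0) = -1*50 = -50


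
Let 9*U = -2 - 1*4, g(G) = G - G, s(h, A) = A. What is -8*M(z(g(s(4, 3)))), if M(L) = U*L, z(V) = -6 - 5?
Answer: -176/3 ≈ -58.667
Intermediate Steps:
g(G) = 0
U = -⅔ (U = (-2 - 1*4)/9 = (-2 - 4)/9 = (⅑)*(-6) = -⅔ ≈ -0.66667)
z(V) = -11
M(L) = -2*L/3
-8*M(z(g(s(4, 3)))) = -(-16)*(-11)/3 = -8*22/3 = -176/3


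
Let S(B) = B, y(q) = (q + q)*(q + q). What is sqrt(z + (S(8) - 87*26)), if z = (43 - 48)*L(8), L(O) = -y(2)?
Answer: I*sqrt(2174) ≈ 46.626*I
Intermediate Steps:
y(q) = 4*q**2 (y(q) = (2*q)*(2*q) = 4*q**2)
L(O) = -16 (L(O) = -4*2**2 = -4*4 = -1*16 = -16)
z = 80 (z = (43 - 48)*(-16) = -5*(-16) = 80)
sqrt(z + (S(8) - 87*26)) = sqrt(80 + (8 - 87*26)) = sqrt(80 + (8 - 2262)) = sqrt(80 - 2254) = sqrt(-2174) = I*sqrt(2174)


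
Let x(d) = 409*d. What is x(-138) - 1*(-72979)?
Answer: 16537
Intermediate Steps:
x(-138) - 1*(-72979) = 409*(-138) - 1*(-72979) = -56442 + 72979 = 16537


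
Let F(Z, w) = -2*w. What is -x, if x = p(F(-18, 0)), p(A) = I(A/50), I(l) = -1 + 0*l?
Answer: 1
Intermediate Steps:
I(l) = -1 (I(l) = -1 + 0 = -1)
p(A) = -1
x = -1
-x = -1*(-1) = 1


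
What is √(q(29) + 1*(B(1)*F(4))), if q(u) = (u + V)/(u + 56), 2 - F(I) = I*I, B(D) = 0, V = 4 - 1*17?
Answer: 4*√85/85 ≈ 0.43386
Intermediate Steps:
V = -13 (V = 4 - 17 = -13)
F(I) = 2 - I² (F(I) = 2 - I*I = 2 - I²)
q(u) = (-13 + u)/(56 + u) (q(u) = (u - 13)/(u + 56) = (-13 + u)/(56 + u))
√(q(29) + 1*(B(1)*F(4))) = √((-13 + 29)/(56 + 29) + 1*(0*(2 - 1*4²))) = √(16/85 + 1*(0*(2 - 1*16))) = √((1/85)*16 + 1*(0*(2 - 16))) = √(16/85 + 1*(0*(-14))) = √(16/85 + 1*0) = √(16/85 + 0) = √(16/85) = 4*√85/85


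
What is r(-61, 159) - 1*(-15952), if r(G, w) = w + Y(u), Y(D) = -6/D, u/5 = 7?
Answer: 563879/35 ≈ 16111.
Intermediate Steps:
u = 35 (u = 5*7 = 35)
r(G, w) = -6/35 + w (r(G, w) = w - 6/35 = -6/35 + w)
r(-61, 159) - 1*(-15952) = (-6/35 + 159) - 1*(-15952) = 5559/35 + 15952 = 563879/35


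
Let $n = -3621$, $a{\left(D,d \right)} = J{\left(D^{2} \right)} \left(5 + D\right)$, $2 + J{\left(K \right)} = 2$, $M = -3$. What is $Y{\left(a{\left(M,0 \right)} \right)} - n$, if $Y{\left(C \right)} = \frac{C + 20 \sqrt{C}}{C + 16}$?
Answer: $3621$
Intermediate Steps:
$J{\left(K \right)} = 0$ ($J{\left(K \right)} = -2 + 2 = 0$)
$a{\left(D,d \right)} = 0$ ($a{\left(D,d \right)} = 0 \left(5 + D\right) = 0$)
$Y{\left(C \right)} = \frac{C + 20 \sqrt{C}}{16 + C}$
$Y{\left(a{\left(M,0 \right)} \right)} - n = \frac{0 + 20 \sqrt{0}}{16 + 0} - -3621 = \frac{0 + 20 \cdot 0}{16} + 3621 = \frac{0 + 0}{16} + 3621 = \frac{1}{16} \cdot 0 + 3621 = 0 + 3621 = 3621$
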